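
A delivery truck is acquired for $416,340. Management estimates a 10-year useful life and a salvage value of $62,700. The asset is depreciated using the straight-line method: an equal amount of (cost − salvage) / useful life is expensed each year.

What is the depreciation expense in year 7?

$35,364

Depreciable base = $416,340 − $62,700 = $353,640.
Annual expense = $353,640 / 10 = $35,364.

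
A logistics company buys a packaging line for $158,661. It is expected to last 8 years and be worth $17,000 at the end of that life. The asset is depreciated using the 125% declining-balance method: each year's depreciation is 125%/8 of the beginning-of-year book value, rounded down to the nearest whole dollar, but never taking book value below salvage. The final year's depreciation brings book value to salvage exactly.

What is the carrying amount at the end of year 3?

$95,305

Depreciable base = $158,661 − $17,000 = $141,661.
Year 1: ⌊$158,661 × 125%/8⌋ = $24,790. Book value $133,871.
Year 2: ⌊$133,871 × 125%/8⌋ = $20,917. Book value $112,954.
Year 3: ⌊$112,954 × 125%/8⌋ = $17,649. Book value $95,305.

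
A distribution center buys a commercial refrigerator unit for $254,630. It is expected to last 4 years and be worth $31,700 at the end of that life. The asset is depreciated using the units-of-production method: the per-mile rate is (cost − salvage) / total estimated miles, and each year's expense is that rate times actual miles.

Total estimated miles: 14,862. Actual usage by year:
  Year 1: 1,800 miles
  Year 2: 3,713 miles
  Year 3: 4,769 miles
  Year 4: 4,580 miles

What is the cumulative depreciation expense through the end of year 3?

$154,230

Depreciable base = $254,630 − $31,700 = $222,930.
Rate = $222,930 / 14,862 miles = $15 per mile.
Year 1: 1,800 × $15 = $27,000. Book value $227,630.
Year 2: 3,713 × $15 = $55,695. Book value $171,935.
Year 3: 4,769 × $15 = $71,535. Book value $100,400.
Accumulated through year 3 = $254,630 − $100,400 = $154,230.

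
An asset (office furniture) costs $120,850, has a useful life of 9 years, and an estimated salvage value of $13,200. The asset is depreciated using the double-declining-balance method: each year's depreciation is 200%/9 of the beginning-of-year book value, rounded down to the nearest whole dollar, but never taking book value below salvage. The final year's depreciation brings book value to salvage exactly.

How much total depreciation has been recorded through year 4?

$76,624

Depreciable base = $120,850 − $13,200 = $107,650.
Year 1: ⌊$120,850 × 200%/9⌋ = $26,855. Book value $93,995.
Year 2: ⌊$93,995 × 200%/9⌋ = $20,887. Book value $73,108.
Year 3: ⌊$73,108 × 200%/9⌋ = $16,246. Book value $56,862.
Year 4: ⌊$56,862 × 200%/9⌋ = $12,636. Book value $44,226.
Accumulated through year 4 = $120,850 − $44,226 = $76,624.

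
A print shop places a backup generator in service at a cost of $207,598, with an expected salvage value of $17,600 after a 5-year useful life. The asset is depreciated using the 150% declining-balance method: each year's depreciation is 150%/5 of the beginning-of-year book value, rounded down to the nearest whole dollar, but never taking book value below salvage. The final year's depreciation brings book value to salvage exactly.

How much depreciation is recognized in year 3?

Depreciable base = $207,598 − $17,600 = $189,998.
Year 1: ⌊$207,598 × 150%/5⌋ = $62,279. Book value $145,319.
Year 2: ⌊$145,319 × 150%/5⌋ = $43,595. Book value $101,724.
Year 3: ⌊$101,724 × 150%/5⌋ = $30,517. Book value $71,207.

$30,517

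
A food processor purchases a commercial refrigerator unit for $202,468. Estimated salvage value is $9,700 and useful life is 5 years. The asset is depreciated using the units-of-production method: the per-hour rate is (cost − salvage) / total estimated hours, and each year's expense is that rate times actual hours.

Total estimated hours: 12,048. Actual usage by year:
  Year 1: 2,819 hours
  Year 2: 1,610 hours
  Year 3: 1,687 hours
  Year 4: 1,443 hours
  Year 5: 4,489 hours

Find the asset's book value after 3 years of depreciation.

Depreciable base = $202,468 − $9,700 = $192,768.
Rate = $192,768 / 12,048 hours = $16 per hour.
Year 1: 2,819 × $16 = $45,104. Book value $157,364.
Year 2: 1,610 × $16 = $25,760. Book value $131,604.
Year 3: 1,687 × $16 = $26,992. Book value $104,612.

$104,612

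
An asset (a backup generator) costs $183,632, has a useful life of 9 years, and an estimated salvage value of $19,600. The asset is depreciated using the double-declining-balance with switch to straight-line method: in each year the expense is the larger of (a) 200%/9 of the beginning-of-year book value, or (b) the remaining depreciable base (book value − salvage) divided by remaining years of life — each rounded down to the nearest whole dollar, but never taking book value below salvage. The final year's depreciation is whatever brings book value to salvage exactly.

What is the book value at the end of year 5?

$52,268

Depreciable base = $183,632 − $19,600 = $164,032.
Year 1: DB = ⌊$183,632 × 200%/9⌋ = $40,807; SL = ⌊$164,032/9⌋ = $18,225 → take DB $40,807. Book value $142,825.
Year 2: DB = ⌊$142,825 × 200%/9⌋ = $31,738; SL = ⌊$123,225/8⌋ = $15,403 → take DB $31,738. Book value $111,087.
Year 3: DB = ⌊$111,087 × 200%/9⌋ = $24,686; SL = ⌊$91,487/7⌋ = $13,069 → take DB $24,686. Book value $86,401.
Year 4: DB = ⌊$86,401 × 200%/9⌋ = $19,200; SL = ⌊$66,801/6⌋ = $11,133 → take DB $19,200. Book value $67,201.
Year 5: DB = ⌊$67,201 × 200%/9⌋ = $14,933; SL = ⌊$47,601/5⌋ = $9,520 → take DB $14,933. Book value $52,268.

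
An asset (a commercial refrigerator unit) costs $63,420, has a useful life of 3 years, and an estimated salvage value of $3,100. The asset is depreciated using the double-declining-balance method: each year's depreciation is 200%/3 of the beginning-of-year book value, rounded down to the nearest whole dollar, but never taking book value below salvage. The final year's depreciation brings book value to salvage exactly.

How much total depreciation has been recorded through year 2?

Depreciable base = $63,420 − $3,100 = $60,320.
Year 1: ⌊$63,420 × 200%/3⌋ = $42,280. Book value $21,140.
Year 2: ⌊$21,140 × 200%/3⌋ = $14,093. Book value $7,047.
Accumulated through year 2 = $63,420 − $7,047 = $56,373.

$56,373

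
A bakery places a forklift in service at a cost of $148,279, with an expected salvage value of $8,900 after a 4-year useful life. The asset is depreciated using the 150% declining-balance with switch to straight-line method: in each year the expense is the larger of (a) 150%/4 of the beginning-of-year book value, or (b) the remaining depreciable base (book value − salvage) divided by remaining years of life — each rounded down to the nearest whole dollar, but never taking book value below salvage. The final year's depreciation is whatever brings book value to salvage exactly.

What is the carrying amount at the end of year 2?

Depreciable base = $148,279 − $8,900 = $139,379.
Year 1: DB = ⌊$148,279 × 150%/4⌋ = $55,604; SL = ⌊$139,379/4⌋ = $34,844 → take DB $55,604. Book value $92,675.
Year 2: DB = ⌊$92,675 × 150%/4⌋ = $34,753; SL = ⌊$83,775/3⌋ = $27,925 → take DB $34,753. Book value $57,922.

$57,922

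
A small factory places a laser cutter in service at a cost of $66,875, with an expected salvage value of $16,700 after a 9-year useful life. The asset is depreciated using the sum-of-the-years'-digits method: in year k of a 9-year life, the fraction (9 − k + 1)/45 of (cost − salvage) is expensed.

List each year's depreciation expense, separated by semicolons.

$10,035; $8,920; $7,805; $6,690; $5,575; $4,460; $3,345; $2,230; $1,115

Depreciable base = $66,875 − $16,700 = $50,175.
Sum of the years' digits = 9+8+7+6+5+4+3+2+1 = 45.
Year 1: $50,175 × 9/45 = $10,035. Book value $56,840.
Year 2: $50,175 × 8/45 = $8,920. Book value $47,920.
Year 3: $50,175 × 7/45 = $7,805. Book value $40,115.
Year 4: $50,175 × 6/45 = $6,690. Book value $33,425.
Year 5: $50,175 × 5/45 = $5,575. Book value $27,850.
Year 6: $50,175 × 4/45 = $4,460. Book value $23,390.
Year 7: $50,175 × 3/45 = $3,345. Book value $20,045.
Year 8: $50,175 × 2/45 = $2,230. Book value $17,815.
Year 9: $50,175 × 1/45 = $1,115. Book value $16,700.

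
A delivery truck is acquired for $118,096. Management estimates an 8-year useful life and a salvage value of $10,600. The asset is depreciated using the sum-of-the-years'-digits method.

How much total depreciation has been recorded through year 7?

Depreciable base = $118,096 − $10,600 = $107,496.
Sum of the years' digits = 8+7+6+5+4+3+2+1 = 36.
Year 1: $107,496 × 8/36 = $23,888. Book value $94,208.
Year 2: $107,496 × 7/36 = $20,902. Book value $73,306.
Year 3: $107,496 × 6/36 = $17,916. Book value $55,390.
Year 4: $107,496 × 5/36 = $14,930. Book value $40,460.
Year 5: $107,496 × 4/36 = $11,944. Book value $28,516.
Year 6: $107,496 × 3/36 = $8,958. Book value $19,558.
Year 7: $107,496 × 2/36 = $5,972. Book value $13,586.
Accumulated through year 7 = $118,096 − $13,586 = $104,510.

$104,510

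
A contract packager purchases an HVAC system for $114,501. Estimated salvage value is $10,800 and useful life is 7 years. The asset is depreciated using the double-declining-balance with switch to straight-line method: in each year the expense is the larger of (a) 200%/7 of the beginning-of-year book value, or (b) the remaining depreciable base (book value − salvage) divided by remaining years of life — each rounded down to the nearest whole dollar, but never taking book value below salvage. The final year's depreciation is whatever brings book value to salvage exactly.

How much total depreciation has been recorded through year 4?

Depreciable base = $114,501 − $10,800 = $103,701.
Year 1: DB = ⌊$114,501 × 200%/7⌋ = $32,714; SL = ⌊$103,701/7⌋ = $14,814 → take DB $32,714. Book value $81,787.
Year 2: DB = ⌊$81,787 × 200%/7⌋ = $23,367; SL = ⌊$70,987/6⌋ = $11,831 → take DB $23,367. Book value $58,420.
Year 3: DB = ⌊$58,420 × 200%/7⌋ = $16,691; SL = ⌊$47,620/5⌋ = $9,524 → take DB $16,691. Book value $41,729.
Year 4: DB = ⌊$41,729 × 200%/7⌋ = $11,922; SL = ⌊$30,929/4⌋ = $7,732 → take DB $11,922. Book value $29,807.
Accumulated through year 4 = $114,501 − $29,807 = $84,694.

$84,694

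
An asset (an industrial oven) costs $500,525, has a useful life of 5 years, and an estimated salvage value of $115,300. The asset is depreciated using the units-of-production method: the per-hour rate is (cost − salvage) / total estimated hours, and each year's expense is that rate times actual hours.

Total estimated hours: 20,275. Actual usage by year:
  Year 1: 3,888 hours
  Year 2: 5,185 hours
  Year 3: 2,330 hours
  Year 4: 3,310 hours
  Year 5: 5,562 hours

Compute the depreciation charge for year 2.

$98,515

Depreciable base = $500,525 − $115,300 = $385,225.
Rate = $385,225 / 20,275 hours = $19 per hour.
Year 1: 3,888 × $19 = $73,872. Book value $426,653.
Year 2: 5,185 × $19 = $98,515. Book value $328,138.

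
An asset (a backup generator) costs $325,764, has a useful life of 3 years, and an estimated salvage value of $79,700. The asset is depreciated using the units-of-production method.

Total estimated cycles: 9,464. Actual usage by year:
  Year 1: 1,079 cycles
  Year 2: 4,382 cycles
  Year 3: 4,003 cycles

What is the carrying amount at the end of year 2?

Depreciable base = $325,764 − $79,700 = $246,064.
Rate = $246,064 / 9,464 cycles = $26 per cycle.
Year 1: 1,079 × $26 = $28,054. Book value $297,710.
Year 2: 4,382 × $26 = $113,932. Book value $183,778.

$183,778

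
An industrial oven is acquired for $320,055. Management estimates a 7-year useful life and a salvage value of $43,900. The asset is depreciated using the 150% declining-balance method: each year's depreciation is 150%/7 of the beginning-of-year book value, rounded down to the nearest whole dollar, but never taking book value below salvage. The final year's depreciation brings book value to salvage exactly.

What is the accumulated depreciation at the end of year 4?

Depreciable base = $320,055 − $43,900 = $276,155.
Year 1: ⌊$320,055 × 150%/7⌋ = $68,583. Book value $251,472.
Year 2: ⌊$251,472 × 150%/7⌋ = $53,886. Book value $197,586.
Year 3: ⌊$197,586 × 150%/7⌋ = $42,339. Book value $155,247.
Year 4: ⌊$155,247 × 150%/7⌋ = $33,267. Book value $121,980.
Accumulated through year 4 = $320,055 − $121,980 = $198,075.

$198,075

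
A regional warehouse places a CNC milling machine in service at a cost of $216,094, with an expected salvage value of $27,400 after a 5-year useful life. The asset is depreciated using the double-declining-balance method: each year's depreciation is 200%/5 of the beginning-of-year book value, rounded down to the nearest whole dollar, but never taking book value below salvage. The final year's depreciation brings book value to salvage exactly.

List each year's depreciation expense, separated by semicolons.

Depreciable base = $216,094 − $27,400 = $188,694.
Year 1: ⌊$216,094 × 200%/5⌋ = $86,437. Book value $129,657.
Year 2: ⌊$129,657 × 200%/5⌋ = $51,862. Book value $77,795.
Year 3: ⌊$77,795 × 200%/5⌋ = $31,118. Book value $46,677.
Year 4: ⌊$46,677 × 200%/5⌋ = $18,670. Book value $28,007.
Year 5 (final): $28,007 − $27,400 = $607. Book value $27,400.

$86,437; $51,862; $31,118; $18,670; $607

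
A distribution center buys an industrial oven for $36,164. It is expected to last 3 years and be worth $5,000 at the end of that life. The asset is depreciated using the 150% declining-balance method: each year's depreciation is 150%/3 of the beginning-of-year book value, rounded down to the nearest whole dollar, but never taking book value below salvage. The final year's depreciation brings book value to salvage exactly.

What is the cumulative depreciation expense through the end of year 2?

$27,123

Depreciable base = $36,164 − $5,000 = $31,164.
Year 1: ⌊$36,164 × 150%/3⌋ = $18,082. Book value $18,082.
Year 2: ⌊$18,082 × 150%/3⌋ = $9,041. Book value $9,041.
Accumulated through year 2 = $36,164 − $9,041 = $27,123.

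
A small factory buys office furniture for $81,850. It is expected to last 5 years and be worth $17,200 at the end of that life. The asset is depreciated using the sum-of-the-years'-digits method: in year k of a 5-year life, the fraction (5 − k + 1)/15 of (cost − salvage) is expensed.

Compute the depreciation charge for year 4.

$8,620

Depreciable base = $81,850 − $17,200 = $64,650.
Sum of the years' digits = 5+4+3+2+1 = 15.
Year 1: $64,650 × 5/15 = $21,550. Book value $60,300.
Year 2: $64,650 × 4/15 = $17,240. Book value $43,060.
Year 3: $64,650 × 3/15 = $12,930. Book value $30,130.
Year 4: $64,650 × 2/15 = $8,620. Book value $21,510.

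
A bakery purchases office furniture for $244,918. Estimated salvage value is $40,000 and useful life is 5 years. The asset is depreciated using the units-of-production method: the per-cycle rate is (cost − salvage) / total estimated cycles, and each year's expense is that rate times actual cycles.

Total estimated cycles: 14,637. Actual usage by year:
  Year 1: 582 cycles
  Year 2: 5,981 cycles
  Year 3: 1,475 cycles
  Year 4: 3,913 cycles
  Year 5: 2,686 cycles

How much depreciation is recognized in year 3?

$20,650

Depreciable base = $244,918 − $40,000 = $204,918.
Rate = $204,918 / 14,637 cycles = $14 per cycle.
Year 1: 582 × $14 = $8,148. Book value $236,770.
Year 2: 5,981 × $14 = $83,734. Book value $153,036.
Year 3: 1,475 × $14 = $20,650. Book value $132,386.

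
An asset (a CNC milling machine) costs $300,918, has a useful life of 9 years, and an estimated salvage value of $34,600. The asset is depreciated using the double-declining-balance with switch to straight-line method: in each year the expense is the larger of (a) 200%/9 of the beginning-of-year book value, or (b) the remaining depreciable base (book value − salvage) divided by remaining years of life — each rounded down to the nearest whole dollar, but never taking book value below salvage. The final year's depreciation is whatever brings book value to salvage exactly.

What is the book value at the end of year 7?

$51,815

Depreciable base = $300,918 − $34,600 = $266,318.
Year 1: DB = ⌊$300,918 × 200%/9⌋ = $66,870; SL = ⌊$266,318/9⌋ = $29,590 → take DB $66,870. Book value $234,048.
Year 2: DB = ⌊$234,048 × 200%/9⌋ = $52,010; SL = ⌊$199,448/8⌋ = $24,931 → take DB $52,010. Book value $182,038.
Year 3: DB = ⌊$182,038 × 200%/9⌋ = $40,452; SL = ⌊$147,438/7⌋ = $21,062 → take DB $40,452. Book value $141,586.
Year 4: DB = ⌊$141,586 × 200%/9⌋ = $31,463; SL = ⌊$106,986/6⌋ = $17,831 → take DB $31,463. Book value $110,123.
Year 5: DB = ⌊$110,123 × 200%/9⌋ = $24,471; SL = ⌊$75,523/5⌋ = $15,104 → take DB $24,471. Book value $85,652.
Year 6: DB = ⌊$85,652 × 200%/9⌋ = $19,033; SL = ⌊$51,052/4⌋ = $12,763 → take DB $19,033. Book value $66,619.
Year 7: DB = ⌊$66,619 × 200%/9⌋ = $14,804; SL = ⌊$32,019/3⌋ = $10,673 → take DB $14,804. Book value $51,815.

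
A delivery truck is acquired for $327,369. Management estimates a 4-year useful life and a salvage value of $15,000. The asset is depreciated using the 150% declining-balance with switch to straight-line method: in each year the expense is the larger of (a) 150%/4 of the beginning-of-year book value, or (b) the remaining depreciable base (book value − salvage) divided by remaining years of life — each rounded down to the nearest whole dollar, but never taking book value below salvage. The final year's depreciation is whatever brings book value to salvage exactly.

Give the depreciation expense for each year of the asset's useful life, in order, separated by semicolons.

$122,763; $76,727; $56,439; $56,440

Depreciable base = $327,369 − $15,000 = $312,369.
Year 1: DB = ⌊$327,369 × 150%/4⌋ = $122,763; SL = ⌊$312,369/4⌋ = $78,092 → take DB $122,763. Book value $204,606.
Year 2: DB = ⌊$204,606 × 150%/4⌋ = $76,727; SL = ⌊$189,606/3⌋ = $63,202 → take DB $76,727. Book value $127,879.
Year 3: DB = ⌊$127,879 × 150%/4⌋ = $47,954; SL = ⌊$112,879/2⌋ = $56,439 → take SL $56,439. Book value $71,440.
Year 4 (final): $71,440 − $15,000 = $56,440. Book value $15,000.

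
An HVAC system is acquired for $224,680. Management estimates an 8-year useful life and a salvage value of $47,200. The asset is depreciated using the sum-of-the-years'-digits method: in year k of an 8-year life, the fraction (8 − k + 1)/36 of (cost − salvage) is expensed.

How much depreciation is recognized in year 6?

Depreciable base = $224,680 − $47,200 = $177,480.
Sum of the years' digits = 8+7+6+5+4+3+2+1 = 36.
Year 1: $177,480 × 8/36 = $39,440. Book value $185,240.
Year 2: $177,480 × 7/36 = $34,510. Book value $150,730.
Year 3: $177,480 × 6/36 = $29,580. Book value $121,150.
Year 4: $177,480 × 5/36 = $24,650. Book value $96,500.
Year 5: $177,480 × 4/36 = $19,720. Book value $76,780.
Year 6: $177,480 × 3/36 = $14,790. Book value $61,990.

$14,790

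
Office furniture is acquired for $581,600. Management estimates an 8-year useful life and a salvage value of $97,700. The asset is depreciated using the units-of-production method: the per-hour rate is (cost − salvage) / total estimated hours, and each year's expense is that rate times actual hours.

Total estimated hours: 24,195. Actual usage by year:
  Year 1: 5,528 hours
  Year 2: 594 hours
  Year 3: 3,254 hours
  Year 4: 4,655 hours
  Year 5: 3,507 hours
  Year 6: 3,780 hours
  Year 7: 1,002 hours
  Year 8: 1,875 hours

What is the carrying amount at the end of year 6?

Depreciable base = $581,600 − $97,700 = $483,900.
Rate = $483,900 / 24,195 hours = $20 per hour.
Year 1: 5,528 × $20 = $110,560. Book value $471,040.
Year 2: 594 × $20 = $11,880. Book value $459,160.
Year 3: 3,254 × $20 = $65,080. Book value $394,080.
Year 4: 4,655 × $20 = $93,100. Book value $300,980.
Year 5: 3,507 × $20 = $70,140. Book value $230,840.
Year 6: 3,780 × $20 = $75,600. Book value $155,240.

$155,240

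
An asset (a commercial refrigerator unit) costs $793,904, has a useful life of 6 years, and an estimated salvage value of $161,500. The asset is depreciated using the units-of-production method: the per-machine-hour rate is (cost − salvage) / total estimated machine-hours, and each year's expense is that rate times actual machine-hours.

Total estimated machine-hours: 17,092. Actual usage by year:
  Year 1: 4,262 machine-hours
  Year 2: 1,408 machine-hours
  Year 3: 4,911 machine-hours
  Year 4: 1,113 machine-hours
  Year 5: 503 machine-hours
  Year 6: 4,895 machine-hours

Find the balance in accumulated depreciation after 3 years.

$391,497

Depreciable base = $793,904 − $161,500 = $632,404.
Rate = $632,404 / 17,092 machine-hours = $37 per machine-hour.
Year 1: 4,262 × $37 = $157,694. Book value $636,210.
Year 2: 1,408 × $37 = $52,096. Book value $584,114.
Year 3: 4,911 × $37 = $181,707. Book value $402,407.
Accumulated through year 3 = $793,904 − $402,407 = $391,497.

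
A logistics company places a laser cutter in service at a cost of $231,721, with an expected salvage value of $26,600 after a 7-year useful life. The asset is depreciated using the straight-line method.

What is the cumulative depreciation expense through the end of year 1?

$29,303

Depreciable base = $231,721 − $26,600 = $205,121.
Annual expense = $205,121 / 7 = $29,303.
End of year 1: book value $202,418.
Accumulated through year 1 = $231,721 − $202,418 = $29,303.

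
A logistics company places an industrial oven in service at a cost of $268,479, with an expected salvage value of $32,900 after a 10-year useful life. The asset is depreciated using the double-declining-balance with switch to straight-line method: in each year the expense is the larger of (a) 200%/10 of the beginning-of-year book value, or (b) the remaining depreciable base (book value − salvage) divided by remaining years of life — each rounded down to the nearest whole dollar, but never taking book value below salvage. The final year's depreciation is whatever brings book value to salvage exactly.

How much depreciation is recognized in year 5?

$21,994

Depreciable base = $268,479 − $32,900 = $235,579.
Year 1: DB = ⌊$268,479 × 200%/10⌋ = $53,695; SL = ⌊$235,579/10⌋ = $23,557 → take DB $53,695. Book value $214,784.
Year 2: DB = ⌊$214,784 × 200%/10⌋ = $42,956; SL = ⌊$181,884/9⌋ = $20,209 → take DB $42,956. Book value $171,828.
Year 3: DB = ⌊$171,828 × 200%/10⌋ = $34,365; SL = ⌊$138,928/8⌋ = $17,366 → take DB $34,365. Book value $137,463.
Year 4: DB = ⌊$137,463 × 200%/10⌋ = $27,492; SL = ⌊$104,563/7⌋ = $14,937 → take DB $27,492. Book value $109,971.
Year 5: DB = ⌊$109,971 × 200%/10⌋ = $21,994; SL = ⌊$77,071/6⌋ = $12,845 → take DB $21,994. Book value $87,977.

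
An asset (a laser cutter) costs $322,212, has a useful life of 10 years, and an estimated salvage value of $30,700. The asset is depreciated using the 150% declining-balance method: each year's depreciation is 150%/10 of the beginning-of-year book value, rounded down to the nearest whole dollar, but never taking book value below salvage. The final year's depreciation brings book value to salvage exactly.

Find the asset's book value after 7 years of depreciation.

$103,296

Depreciable base = $322,212 − $30,700 = $291,512.
Year 1: ⌊$322,212 × 150%/10⌋ = $48,331. Book value $273,881.
Year 2: ⌊$273,881 × 150%/10⌋ = $41,082. Book value $232,799.
Year 3: ⌊$232,799 × 150%/10⌋ = $34,919. Book value $197,880.
Year 4: ⌊$197,880 × 150%/10⌋ = $29,682. Book value $168,198.
Year 5: ⌊$168,198 × 150%/10⌋ = $25,229. Book value $142,969.
Year 6: ⌊$142,969 × 150%/10⌋ = $21,445. Book value $121,524.
Year 7: ⌊$121,524 × 150%/10⌋ = $18,228. Book value $103,296.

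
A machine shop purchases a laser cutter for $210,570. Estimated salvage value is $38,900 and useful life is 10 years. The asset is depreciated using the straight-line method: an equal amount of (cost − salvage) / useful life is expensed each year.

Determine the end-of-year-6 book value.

Depreciable base = $210,570 − $38,900 = $171,670.
Annual expense = $171,670 / 10 = $17,167.
End of year 1: book value $193,403.
End of year 2: book value $176,236.
End of year 3: book value $159,069.
End of year 4: book value $141,902.
End of year 5: book value $124,735.
End of year 6: book value $107,568.

$107,568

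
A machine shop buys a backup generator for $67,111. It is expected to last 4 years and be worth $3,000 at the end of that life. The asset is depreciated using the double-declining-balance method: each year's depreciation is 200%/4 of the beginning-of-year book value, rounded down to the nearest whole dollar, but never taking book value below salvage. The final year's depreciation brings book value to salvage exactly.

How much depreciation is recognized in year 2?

$16,778

Depreciable base = $67,111 − $3,000 = $64,111.
Year 1: ⌊$67,111 × 200%/4⌋ = $33,555. Book value $33,556.
Year 2: ⌊$33,556 × 200%/4⌋ = $16,778. Book value $16,778.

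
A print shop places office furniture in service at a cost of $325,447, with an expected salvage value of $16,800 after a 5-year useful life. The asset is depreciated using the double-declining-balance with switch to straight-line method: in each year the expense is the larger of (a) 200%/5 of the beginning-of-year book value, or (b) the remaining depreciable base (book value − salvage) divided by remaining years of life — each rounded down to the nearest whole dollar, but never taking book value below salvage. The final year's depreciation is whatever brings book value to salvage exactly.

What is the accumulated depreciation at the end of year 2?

$208,285

Depreciable base = $325,447 − $16,800 = $308,647.
Year 1: DB = ⌊$325,447 × 200%/5⌋ = $130,178; SL = ⌊$308,647/5⌋ = $61,729 → take DB $130,178. Book value $195,269.
Year 2: DB = ⌊$195,269 × 200%/5⌋ = $78,107; SL = ⌊$178,469/4⌋ = $44,617 → take DB $78,107. Book value $117,162.
Accumulated through year 2 = $325,447 − $117,162 = $208,285.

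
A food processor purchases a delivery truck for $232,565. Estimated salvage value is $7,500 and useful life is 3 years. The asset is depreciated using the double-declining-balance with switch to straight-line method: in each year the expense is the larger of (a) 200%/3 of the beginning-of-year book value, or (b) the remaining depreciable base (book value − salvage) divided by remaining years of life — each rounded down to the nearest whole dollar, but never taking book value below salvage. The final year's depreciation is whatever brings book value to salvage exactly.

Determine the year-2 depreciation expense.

Depreciable base = $232,565 − $7,500 = $225,065.
Year 1: DB = ⌊$232,565 × 200%/3⌋ = $155,043; SL = ⌊$225,065/3⌋ = $75,021 → take DB $155,043. Book value $77,522.
Year 2: DB = ⌊$77,522 × 200%/3⌋ = $51,681; SL = ⌊$70,022/2⌋ = $35,011 → take DB $51,681. Book value $25,841.

$51,681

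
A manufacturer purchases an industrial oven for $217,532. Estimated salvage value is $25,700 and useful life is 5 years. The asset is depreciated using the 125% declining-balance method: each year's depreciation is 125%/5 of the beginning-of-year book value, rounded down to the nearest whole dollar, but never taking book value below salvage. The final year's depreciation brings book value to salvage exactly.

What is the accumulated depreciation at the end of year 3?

Depreciable base = $217,532 − $25,700 = $191,832.
Year 1: ⌊$217,532 × 125%/5⌋ = $54,383. Book value $163,149.
Year 2: ⌊$163,149 × 125%/5⌋ = $40,787. Book value $122,362.
Year 3: ⌊$122,362 × 125%/5⌋ = $30,590. Book value $91,772.
Accumulated through year 3 = $217,532 − $91,772 = $125,760.

$125,760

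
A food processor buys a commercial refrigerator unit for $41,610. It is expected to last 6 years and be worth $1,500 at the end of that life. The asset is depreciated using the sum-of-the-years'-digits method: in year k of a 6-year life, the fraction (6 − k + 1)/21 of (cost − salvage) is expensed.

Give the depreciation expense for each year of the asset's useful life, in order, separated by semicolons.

Depreciable base = $41,610 − $1,500 = $40,110.
Sum of the years' digits = 6+5+4+3+2+1 = 21.
Year 1: $40,110 × 6/21 = $11,460. Book value $30,150.
Year 2: $40,110 × 5/21 = $9,550. Book value $20,600.
Year 3: $40,110 × 4/21 = $7,640. Book value $12,960.
Year 4: $40,110 × 3/21 = $5,730. Book value $7,230.
Year 5: $40,110 × 2/21 = $3,820. Book value $3,410.
Year 6: $40,110 × 1/21 = $1,910. Book value $1,500.

$11,460; $9,550; $7,640; $5,730; $3,820; $1,910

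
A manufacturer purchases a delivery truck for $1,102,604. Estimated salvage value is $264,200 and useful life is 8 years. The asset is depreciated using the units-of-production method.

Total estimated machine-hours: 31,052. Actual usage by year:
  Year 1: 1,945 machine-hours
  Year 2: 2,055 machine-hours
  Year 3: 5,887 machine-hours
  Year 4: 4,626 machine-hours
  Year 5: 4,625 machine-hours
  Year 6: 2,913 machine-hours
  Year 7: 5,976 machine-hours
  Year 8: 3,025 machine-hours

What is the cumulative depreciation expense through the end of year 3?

Depreciable base = $1,102,604 − $264,200 = $838,404.
Rate = $838,404 / 31,052 machine-hours = $27 per machine-hour.
Year 1: 1,945 × $27 = $52,515. Book value $1,050,089.
Year 2: 2,055 × $27 = $55,485. Book value $994,604.
Year 3: 5,887 × $27 = $158,949. Book value $835,655.
Accumulated through year 3 = $1,102,604 − $835,655 = $266,949.

$266,949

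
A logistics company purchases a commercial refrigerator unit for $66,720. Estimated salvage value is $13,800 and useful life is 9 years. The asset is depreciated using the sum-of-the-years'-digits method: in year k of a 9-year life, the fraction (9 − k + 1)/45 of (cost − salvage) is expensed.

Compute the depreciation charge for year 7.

Depreciable base = $66,720 − $13,800 = $52,920.
Sum of the years' digits = 9+8+7+6+5+4+3+2+1 = 45.
Year 1: $52,920 × 9/45 = $10,584. Book value $56,136.
Year 2: $52,920 × 8/45 = $9,408. Book value $46,728.
Year 3: $52,920 × 7/45 = $8,232. Book value $38,496.
Year 4: $52,920 × 6/45 = $7,056. Book value $31,440.
Year 5: $52,920 × 5/45 = $5,880. Book value $25,560.
Year 6: $52,920 × 4/45 = $4,704. Book value $20,856.
Year 7: $52,920 × 3/45 = $3,528. Book value $17,328.

$3,528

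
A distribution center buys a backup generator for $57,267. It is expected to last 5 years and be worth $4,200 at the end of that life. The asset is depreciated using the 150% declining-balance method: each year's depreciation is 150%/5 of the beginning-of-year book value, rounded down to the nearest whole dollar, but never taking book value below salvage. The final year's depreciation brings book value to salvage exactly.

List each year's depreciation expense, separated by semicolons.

Depreciable base = $57,267 − $4,200 = $53,067.
Year 1: ⌊$57,267 × 150%/5⌋ = $17,180. Book value $40,087.
Year 2: ⌊$40,087 × 150%/5⌋ = $12,026. Book value $28,061.
Year 3: ⌊$28,061 × 150%/5⌋ = $8,418. Book value $19,643.
Year 4: ⌊$19,643 × 150%/5⌋ = $5,892. Book value $13,751.
Year 5 (final): $13,751 − $4,200 = $9,551. Book value $4,200.

$17,180; $12,026; $8,418; $5,892; $9,551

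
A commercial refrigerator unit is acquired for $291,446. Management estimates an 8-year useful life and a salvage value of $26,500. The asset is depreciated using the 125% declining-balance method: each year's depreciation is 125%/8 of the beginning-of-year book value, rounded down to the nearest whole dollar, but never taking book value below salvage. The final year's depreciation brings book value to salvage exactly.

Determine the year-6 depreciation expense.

$19,473

Depreciable base = $291,446 − $26,500 = $264,946.
Year 1: ⌊$291,446 × 125%/8⌋ = $45,538. Book value $245,908.
Year 2: ⌊$245,908 × 125%/8⌋ = $38,423. Book value $207,485.
Year 3: ⌊$207,485 × 125%/8⌋ = $32,419. Book value $175,066.
Year 4: ⌊$175,066 × 125%/8⌋ = $27,354. Book value $147,712.
Year 5: ⌊$147,712 × 125%/8⌋ = $23,080. Book value $124,632.
Year 6: ⌊$124,632 × 125%/8⌋ = $19,473. Book value $105,159.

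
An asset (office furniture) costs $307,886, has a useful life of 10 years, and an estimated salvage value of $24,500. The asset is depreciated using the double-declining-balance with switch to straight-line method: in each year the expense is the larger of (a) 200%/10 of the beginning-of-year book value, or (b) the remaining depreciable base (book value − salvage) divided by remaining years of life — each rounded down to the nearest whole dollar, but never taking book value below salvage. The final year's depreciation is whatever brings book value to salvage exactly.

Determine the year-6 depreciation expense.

$20,178

Depreciable base = $307,886 − $24,500 = $283,386.
Year 1: DB = ⌊$307,886 × 200%/10⌋ = $61,577; SL = ⌊$283,386/10⌋ = $28,338 → take DB $61,577. Book value $246,309.
Year 2: DB = ⌊$246,309 × 200%/10⌋ = $49,261; SL = ⌊$221,809/9⌋ = $24,645 → take DB $49,261. Book value $197,048.
Year 3: DB = ⌊$197,048 × 200%/10⌋ = $39,409; SL = ⌊$172,548/8⌋ = $21,568 → take DB $39,409. Book value $157,639.
Year 4: DB = ⌊$157,639 × 200%/10⌋ = $31,527; SL = ⌊$133,139/7⌋ = $19,019 → take DB $31,527. Book value $126,112.
Year 5: DB = ⌊$126,112 × 200%/10⌋ = $25,222; SL = ⌊$101,612/6⌋ = $16,935 → take DB $25,222. Book value $100,890.
Year 6: DB = ⌊$100,890 × 200%/10⌋ = $20,178; SL = ⌊$76,390/5⌋ = $15,278 → take DB $20,178. Book value $80,712.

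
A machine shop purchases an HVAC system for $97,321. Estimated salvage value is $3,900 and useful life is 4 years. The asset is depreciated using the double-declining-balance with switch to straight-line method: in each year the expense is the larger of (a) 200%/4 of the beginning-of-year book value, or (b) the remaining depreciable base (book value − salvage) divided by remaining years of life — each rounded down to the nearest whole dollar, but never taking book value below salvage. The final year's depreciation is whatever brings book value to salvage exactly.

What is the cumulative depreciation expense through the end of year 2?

Depreciable base = $97,321 − $3,900 = $93,421.
Year 1: DB = ⌊$97,321 × 200%/4⌋ = $48,660; SL = ⌊$93,421/4⌋ = $23,355 → take DB $48,660. Book value $48,661.
Year 2: DB = ⌊$48,661 × 200%/4⌋ = $24,330; SL = ⌊$44,761/3⌋ = $14,920 → take DB $24,330. Book value $24,331.
Accumulated through year 2 = $97,321 − $24,331 = $72,990.

$72,990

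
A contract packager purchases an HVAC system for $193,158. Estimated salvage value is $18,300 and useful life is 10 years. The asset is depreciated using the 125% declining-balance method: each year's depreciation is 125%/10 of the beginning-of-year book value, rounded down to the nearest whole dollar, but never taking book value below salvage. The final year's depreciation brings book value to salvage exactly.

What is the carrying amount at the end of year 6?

Depreciable base = $193,158 − $18,300 = $174,858.
Year 1: ⌊$193,158 × 125%/10⌋ = $24,144. Book value $169,014.
Year 2: ⌊$169,014 × 125%/10⌋ = $21,126. Book value $147,888.
Year 3: ⌊$147,888 × 125%/10⌋ = $18,486. Book value $129,402.
Year 4: ⌊$129,402 × 125%/10⌋ = $16,175. Book value $113,227.
Year 5: ⌊$113,227 × 125%/10⌋ = $14,153. Book value $99,074.
Year 6: ⌊$99,074 × 125%/10⌋ = $12,384. Book value $86,690.

$86,690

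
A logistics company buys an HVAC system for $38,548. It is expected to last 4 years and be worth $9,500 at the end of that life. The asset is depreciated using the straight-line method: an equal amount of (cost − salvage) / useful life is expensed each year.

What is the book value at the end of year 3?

Depreciable base = $38,548 − $9,500 = $29,048.
Annual expense = $29,048 / 4 = $7,262.
End of year 1: book value $31,286.
End of year 2: book value $24,024.
End of year 3: book value $16,762.

$16,762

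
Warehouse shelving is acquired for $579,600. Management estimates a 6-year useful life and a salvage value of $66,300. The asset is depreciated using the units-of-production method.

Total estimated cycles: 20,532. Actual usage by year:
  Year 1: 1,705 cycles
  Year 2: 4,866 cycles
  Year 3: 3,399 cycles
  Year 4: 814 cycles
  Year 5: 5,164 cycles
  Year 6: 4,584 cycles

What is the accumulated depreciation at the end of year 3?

Depreciable base = $579,600 − $66,300 = $513,300.
Rate = $513,300 / 20,532 cycles = $25 per cycle.
Year 1: 1,705 × $25 = $42,625. Book value $536,975.
Year 2: 4,866 × $25 = $121,650. Book value $415,325.
Year 3: 3,399 × $25 = $84,975. Book value $330,350.
Accumulated through year 3 = $579,600 − $330,350 = $249,250.

$249,250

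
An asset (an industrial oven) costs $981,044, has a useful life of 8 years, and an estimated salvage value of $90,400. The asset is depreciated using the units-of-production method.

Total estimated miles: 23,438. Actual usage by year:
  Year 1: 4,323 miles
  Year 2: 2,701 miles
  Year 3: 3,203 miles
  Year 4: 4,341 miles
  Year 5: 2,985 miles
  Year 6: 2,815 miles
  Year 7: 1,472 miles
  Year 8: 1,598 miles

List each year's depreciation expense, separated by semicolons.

Depreciable base = $981,044 − $90,400 = $890,644.
Rate = $890,644 / 23,438 miles = $38 per mile.
Year 1: 4,323 × $38 = $164,274. Book value $816,770.
Year 2: 2,701 × $38 = $102,638. Book value $714,132.
Year 3: 3,203 × $38 = $121,714. Book value $592,418.
Year 4: 4,341 × $38 = $164,958. Book value $427,460.
Year 5: 2,985 × $38 = $113,430. Book value $314,030.
Year 6: 2,815 × $38 = $106,970. Book value $207,060.
Year 7: 1,472 × $38 = $55,936. Book value $151,124.
Year 8: 1,598 × $38 = $60,724. Book value $90,400.

$164,274; $102,638; $121,714; $164,958; $113,430; $106,970; $55,936; $60,724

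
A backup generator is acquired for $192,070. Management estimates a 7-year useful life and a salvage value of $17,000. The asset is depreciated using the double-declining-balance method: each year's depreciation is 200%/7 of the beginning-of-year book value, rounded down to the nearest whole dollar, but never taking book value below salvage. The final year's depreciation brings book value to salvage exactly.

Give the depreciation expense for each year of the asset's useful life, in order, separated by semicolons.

Depreciable base = $192,070 − $17,000 = $175,070.
Year 1: ⌊$192,070 × 200%/7⌋ = $54,877. Book value $137,193.
Year 2: ⌊$137,193 × 200%/7⌋ = $39,198. Book value $97,995.
Year 3: ⌊$97,995 × 200%/7⌋ = $27,998. Book value $69,997.
Year 4: ⌊$69,997 × 200%/7⌋ = $19,999. Book value $49,998.
Year 5: ⌊$49,998 × 200%/7⌋ = $14,285. Book value $35,713.
Year 6: ⌊$35,713 × 200%/7⌋ = $10,203. Book value $25,510.
Year 7 (final): $25,510 − $17,000 = $8,510. Book value $17,000.

$54,877; $39,198; $27,998; $19,999; $14,285; $10,203; $8,510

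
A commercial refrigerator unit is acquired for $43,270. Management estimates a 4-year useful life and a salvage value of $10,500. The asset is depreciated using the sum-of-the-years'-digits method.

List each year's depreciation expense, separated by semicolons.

Depreciable base = $43,270 − $10,500 = $32,770.
Sum of the years' digits = 4+3+2+1 = 10.
Year 1: $32,770 × 4/10 = $13,108. Book value $30,162.
Year 2: $32,770 × 3/10 = $9,831. Book value $20,331.
Year 3: $32,770 × 2/10 = $6,554. Book value $13,777.
Year 4: $32,770 × 1/10 = $3,277. Book value $10,500.

$13,108; $9,831; $6,554; $3,277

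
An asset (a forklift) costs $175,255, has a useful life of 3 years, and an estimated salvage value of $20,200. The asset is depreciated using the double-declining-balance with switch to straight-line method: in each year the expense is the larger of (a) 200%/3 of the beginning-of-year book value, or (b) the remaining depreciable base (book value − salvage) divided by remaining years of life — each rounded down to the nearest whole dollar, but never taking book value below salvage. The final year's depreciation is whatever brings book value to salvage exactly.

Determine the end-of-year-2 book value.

$20,200

Depreciable base = $175,255 − $20,200 = $155,055.
Year 1: DB = ⌊$175,255 × 200%/3⌋ = $116,836; SL = ⌊$155,055/3⌋ = $51,685 → take DB $116,836. Book value $58,419.
Year 2: DB = ⌊$58,419 × 200%/3⌋ = $38,946; SL = ⌊$38,219/2⌋ = $19,109 → take DB $38,946, capped at $38,219. Book value $20,200.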